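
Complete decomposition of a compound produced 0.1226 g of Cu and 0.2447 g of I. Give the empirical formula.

Cu: 0.1226 g ÷ 63.55 g/mol = 0.001929 mol
I: 0.2447 g ÷ 126.90 g/mol = 0.001928 mol
Smallest is I at 0.001928 mol; normalising gives Cu 1.000, I 1.000
Ratio ≈ 1:1, so the empirical formula is CuI

CuI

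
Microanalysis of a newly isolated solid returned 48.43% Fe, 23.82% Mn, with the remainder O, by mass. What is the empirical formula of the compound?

Fe2MnO4

Assume 100 g: 48.43 g Fe, 23.82 g Mn, 27.75 g O.
n(Fe) = 48.43/55.85 = 0.8671, n(Mn) = 23.82/54.94 = 0.4336, n(O) = 27.75/16.00 = 1.734
Smallest is Mn at 0.4336 mol; normalising gives Fe 2.000, Mn 1.000, O 4.000
≈ 2:1:4 → Fe2MnO4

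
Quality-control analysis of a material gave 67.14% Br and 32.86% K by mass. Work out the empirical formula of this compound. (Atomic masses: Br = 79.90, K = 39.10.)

Assume 100 g: 67.14 g Br, 32.86 g K.
n(Br) = 67.14/79.90 = 0.8403, n(K) = 32.86/39.10 = 0.8404
Smallest is Br at 0.8403 mol; normalising gives Br 1.000, K 1.000
Ratio ≈ 1:1, so the empirical formula is BrK

BrK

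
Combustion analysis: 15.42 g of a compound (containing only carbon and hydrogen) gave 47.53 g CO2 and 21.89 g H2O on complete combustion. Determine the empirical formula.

mol C = 47.53 / 44.01 = 1.080; mass C = 1.080 × 12.01 = 12.97 g
mol H = 2 × (21.89 / 18.02) = 2.430; mass H = 2.430 × 1.008 = 2.449 g
Divide by the smallest (1.08 mol C): C 1.000, H 2.250
Multiply by 4: C 4.00, H 9.00 → C4H9

C4H9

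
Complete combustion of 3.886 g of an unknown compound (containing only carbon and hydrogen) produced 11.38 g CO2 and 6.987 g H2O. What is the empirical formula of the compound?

CH3

mol C = 11.38 / 44.01 = 0.2586; mass C = 0.2586 × 12.01 = 3.106 g
mol H = 2 × (6.987 / 18.02) = 0.7755; mass H = 0.7755 × 1.008 = 0.7817 g
Divide by the smallest (0.2586 mol C): C 1.000, H 2.999
→ CH3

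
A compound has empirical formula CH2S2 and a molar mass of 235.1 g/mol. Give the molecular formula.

C3H6S6

Empirical-formula mass = 78.17 g/mol
n = 235.1 / 78.17 = 3.01 ≈ 3
Molecular formula = (CH2S2)3 = C3H6S6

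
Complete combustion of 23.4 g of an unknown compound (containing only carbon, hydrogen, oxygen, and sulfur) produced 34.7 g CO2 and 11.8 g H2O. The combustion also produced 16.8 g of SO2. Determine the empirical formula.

mol C = 34.7 / 44.01 = 0.7885; mass C = 0.7885 × 12.01 = 9.469 g
mol H = 2 × (11.8 / 18.02) = 1.310; mass H = 1.310 × 1.008 = 1.320 g
mol S = 16.8 / 64.07 = 0.2622; mass S = 8.409 g
mass O = 23.4 − (19.20) = 4.201 g → mol O = 0.2626
Divide by the smallest (0.2622 mol S): C 3.007, H 4.995, O 1.001, S 1.000
≈ 3:5:1:1 → C3H5OS

C3H5OS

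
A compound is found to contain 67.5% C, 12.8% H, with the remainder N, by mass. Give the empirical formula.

C4H9N

Assume 100 g: 67.5 g C, 12.8 g H, 19.7 g N.
n(C) = 67.5/12.01 = 5.62, n(H) = 12.8/1.008 = 12.7, n(N) = 19.7/14.01 = 1.406
Ratios (÷ 1.406): C 3.997, H 9.031, N 1.000
≈ 4:9:1 → C4H9N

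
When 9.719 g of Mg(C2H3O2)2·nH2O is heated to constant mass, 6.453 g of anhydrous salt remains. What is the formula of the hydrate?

Mg(C2H3O2)2·4H2O

Mass of water lost = 9.719 − 6.453 = 3.266 g → 3.266 / 18.02 = 0.1812 mol H2O
Molar mass of Mg(C2H3O2)2 = 142.40 g/mol → mol Mg(C2H3O2)2 = 6.453 / 142.40 = 0.04532
n = 0.1812 / 0.04532 = 4.00 ≈ 4 → Mg(C2H3O2)2·4H2O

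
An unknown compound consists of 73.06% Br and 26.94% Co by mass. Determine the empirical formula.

Assume 100 g: 73.06 g Br, 26.94 g Co.
Moles — Br: 73.06 / 79.90 = 0.9144 mol; Co: 26.94 / 58.93 = 0.4572 mol
Divide by the smallest (0.4572 mol Co): Br 2.000, Co 1.000
→ Br2Co

Br2Co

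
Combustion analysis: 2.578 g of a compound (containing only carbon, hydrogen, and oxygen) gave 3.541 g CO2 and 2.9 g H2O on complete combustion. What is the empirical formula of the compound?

CH4O

mol C = 3.541 / 44.01 = 0.08046; mass C = 0.08046 × 12.01 = 0.9663 g
mol H = 2 × (2.9 / 18.02) = 0.3219; mass H = 0.3219 × 1.008 = 0.3244 g
mass O = 2.578 − (1.291) = 1.287 g → mol O = 0.08045
Divide by the smallest (0.08045 mol O): C 1.000, H 4.001, O 1.000
Ratio ≈ 1:4:1, so the empirical formula is CH4O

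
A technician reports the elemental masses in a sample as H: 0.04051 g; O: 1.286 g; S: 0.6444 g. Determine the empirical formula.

H: 0.04051 g ÷ 1.008 g/mol = 0.04019 mol
O: 1.286 g ÷ 16.00 g/mol = 0.08038 mol
S: 0.6444 g ÷ 32.07 g/mol = 0.02009 mol
Smallest is S at 0.02009 mol; normalising gives H 2.000, O 4.000, S 1.000
Ratio ≈ 2:4:1, so the empirical formula is H2O4S

H2O4S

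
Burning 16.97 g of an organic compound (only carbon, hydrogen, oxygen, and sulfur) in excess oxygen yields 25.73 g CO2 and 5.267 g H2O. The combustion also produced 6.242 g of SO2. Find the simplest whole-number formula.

mol C = 25.73 / 44.01 = 0.5846; mass C = 0.5846 × 12.01 = 7.022 g
mol H = 2 × (5.267 / 18.02) = 0.5846; mass H = 0.5846 × 1.008 = 0.5892 g
mol S = 6.242 / 64.07 = 0.09742; mass S = 3.124 g
mass O = 16.97 − (10.74) = 6.235 g → mol O = 0.3897
Divide by the smallest (0.09742 mol S): C 6.001, H 6.000, O 4.000, S 1.000
Ratio ≈ 6:6:4:1, so the empirical formula is C6H6O4S

C6H6O4S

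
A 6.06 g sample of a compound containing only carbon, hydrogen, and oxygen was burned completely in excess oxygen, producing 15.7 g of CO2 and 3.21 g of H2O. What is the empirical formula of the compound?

C4H4O

mol C = 15.7 / 44.01 = 0.3567; mass C = 0.3567 × 12.01 = 4.284 g
mol H = 2 × (3.21 / 18.02) = 0.3563; mass H = 0.3563 × 1.008 = 0.3591 g
mass O = 6.06 − (4.644) = 1.416 g → mol O = 0.08853
Smallest is O at 0.08853 mol; normalising gives C 4.030, H 4.024, O 1.000
≈ 4:4:1 → C4H4O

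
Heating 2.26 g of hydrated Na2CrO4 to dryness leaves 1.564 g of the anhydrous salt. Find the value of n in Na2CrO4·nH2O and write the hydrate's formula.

Na2CrO4·4H2O

Mass of water lost = 2.26 − 1.564 = 0.696 g → 0.696 / 18.02 = 0.03862 mol H2O
Molar mass of Na2CrO4 = 161.98 g/mol → mol Na2CrO4 = 1.564 / 161.98 = 0.009656
n = 0.03862 / 0.009656 = 4.00 ≈ 4 → Na2CrO4·4H2O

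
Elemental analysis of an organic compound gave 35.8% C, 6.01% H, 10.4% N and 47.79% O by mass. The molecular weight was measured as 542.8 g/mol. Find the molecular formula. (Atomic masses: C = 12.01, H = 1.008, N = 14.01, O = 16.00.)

C16H32N4O16

Assume 100 g: 35.8 g C, 6.01 g H, 10.4 g N, 47.79 g O.
n(C) = 35.8/12.01 = 2.981, n(H) = 6.01/1.008 = 5.962, n(N) = 10.4/14.01 = 0.7423, n(O) = 47.79/16.00 = 2.987
Ratios (÷ 0.7423): C 4.016, H 8.032, N 1.000, O 4.024
Ratio ≈ 4:8:1:4, so the empirical formula is C4H8NO4
Empirical-formula mass = 134.11 g/mol
n = 542.8 / 134.11 = 4.05 ≈ 4
Molecular formula = (C4H8NO4)×4 = C16H32N4O16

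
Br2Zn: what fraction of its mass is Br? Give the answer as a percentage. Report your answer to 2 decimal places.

Molar mass = 2(79.90) + 1(65.38) = 225.180 g/mol
Mass of Br per mole = 2 × 79.90 = 159.800 g
% Br = 159.800 / 225.180 × 100 = 70.97%

70.97%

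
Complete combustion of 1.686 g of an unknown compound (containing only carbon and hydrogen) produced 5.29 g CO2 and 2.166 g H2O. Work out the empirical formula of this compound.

mol C = 5.29 / 44.01 = 0.1202; mass C = 0.1202 × 12.01 = 1.444 g
mol H = 2 × (2.166 / 18.02) = 0.2404; mass H = 0.2404 × 1.008 = 0.2423 g
Divide by the smallest (0.1202 mol C): C 1.000, H 2.000
→ CH2

CH2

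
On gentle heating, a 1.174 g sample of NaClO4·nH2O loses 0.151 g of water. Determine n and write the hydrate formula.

NaClO4·H2O

Mass of anhydrous NaClO4 = 1.174 − 0.151 = 1.023 g
mol H2O = 0.151 / 18.02 = 0.00838
Molar mass of NaClO4 = 122.44 g/mol → mol NaClO4 = 1.023 / 122.44 = 0.008355
n = 0.00838 / 0.008355 = 1.00 ≈ 1 → NaClO4·H2O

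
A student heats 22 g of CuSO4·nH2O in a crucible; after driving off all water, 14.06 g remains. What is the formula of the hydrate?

CuSO4·5H2O

Mass of water lost = 22 − 14.06 = 7.94 g → 7.94 / 18.02 = 0.4406 mol H2O
Molar mass of CuSO4 = 159.62 g/mol → mol CuSO4 = 14.06 / 159.62 = 0.08808
n = 0.4406 / 0.08808 = 5.00 ≈ 5 → CuSO4·5H2O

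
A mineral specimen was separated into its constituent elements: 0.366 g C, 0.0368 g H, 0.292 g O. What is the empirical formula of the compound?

Moles — C: 0.366 / 12.01 = 0.03047 mol; H: 0.0368 / 1.008 = 0.03651 mol; O: 0.292 / 16.00 = 0.01825 mol
Ratios (÷ 0.01825): C 1.670, H 2.000, O 1.000
Multiply by 3: C 5.01, H 6.00, O 3.00 → C5H6O3

C5H6O3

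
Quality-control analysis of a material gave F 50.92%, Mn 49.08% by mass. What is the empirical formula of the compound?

F3Mn

Assume 100 g: 50.92 g F, 49.08 g Mn.
Moles — F: 50.92 / 19.00 = 2.68 mol; Mn: 49.08 / 54.94 = 0.8933 mol
Divide by the smallest (0.8933 mol Mn): F 3.000, Mn 1.000
→ F3Mn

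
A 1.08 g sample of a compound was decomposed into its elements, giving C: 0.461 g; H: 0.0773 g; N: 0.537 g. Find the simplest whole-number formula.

CH2N

C: 0.461 g ÷ 12.01 g/mol = 0.03838 mol
H: 0.0773 g ÷ 1.008 g/mol = 0.07669 mol
N: 0.537 g ÷ 14.01 g/mol = 0.03833 mol
Divide by the smallest (0.03833 mol N): C 1.001, H 2.001, N 1.000
Ratio ≈ 1:2:1, so the empirical formula is CH2N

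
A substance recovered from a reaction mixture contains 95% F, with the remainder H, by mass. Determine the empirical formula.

Assume 100 g: 95 g F, 5 g H.
Moles — F: 95 / 19.00 = 5 mol; H: 5 / 1.008 = 4.96 mol
Smallest is H at 4.96 mol; normalising gives F 1.008, H 1.000
Ratio ≈ 1:1, so the empirical formula is FH

FH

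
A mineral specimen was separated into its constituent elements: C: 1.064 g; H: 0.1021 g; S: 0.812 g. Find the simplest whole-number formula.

Moles — C: 1.064 / 12.01 = 0.08859 mol; H: 0.1021 / 1.008 = 0.1013 mol; S: 0.812 / 32.07 = 0.02532 mol
Divide by the smallest (0.02532 mol S): C 3.499, H 4.000, S 1.000
×2: C 7.00, H 8.00, S 2.00 → C7H8S2

C7H8S2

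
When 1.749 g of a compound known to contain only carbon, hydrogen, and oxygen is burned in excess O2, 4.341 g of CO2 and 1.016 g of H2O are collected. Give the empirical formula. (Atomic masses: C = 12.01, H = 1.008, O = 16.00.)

C7H8O2

mol C = 4.341 / 44.01 = 0.09864; mass C = 0.09864 × 12.01 = 1.185 g
mol H = 2 × (1.016 / 18.02) = 0.1128; mass H = 0.1128 × 1.008 = 0.1137 g
mass O = 1.749 − (1.298) = 0.4507 g → mol O = 0.02817
Divide by the smallest (0.02817 mol O): C 3.502, H 4.003, O 1.000
Multiply by 2: C 7.00, H 8.01, O 2.00 → C7H8O2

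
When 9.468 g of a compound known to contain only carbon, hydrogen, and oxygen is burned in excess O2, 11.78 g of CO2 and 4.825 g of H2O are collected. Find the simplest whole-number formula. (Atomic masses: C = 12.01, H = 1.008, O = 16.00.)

C3H6O4

mol C = 11.78 / 44.01 = 0.2677; mass C = 0.2677 × 12.01 = 3.215 g
mol H = 2 × (4.825 / 18.02) = 0.5355; mass H = 0.5355 × 1.008 = 0.5398 g
mass O = 9.468 − (3.754) = 5.714 g → mol O = 0.3571
Smallest is C at 0.2677 mol; normalising gives C 1.000, H 2.001, O 1.334
Scaling by 3: C 3.00, H 6.00, O 4.00 → C3H6O4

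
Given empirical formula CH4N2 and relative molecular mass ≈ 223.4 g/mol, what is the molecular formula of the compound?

C5H20N10

Empirical-formula mass = 44.06 g/mol
n = 223.4 / 44.06 = 5.07 ≈ 5
Molecular formula = (CH4N2)5 = C5H20N10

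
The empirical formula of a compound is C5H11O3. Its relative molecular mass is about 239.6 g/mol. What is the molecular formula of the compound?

Empirical-formula mass = 119.14 g/mol
n = 239.6 / 119.14 = 2.01 ≈ 2
Molecular formula = (C5H11O3)2 = C10H22O6

C10H22O6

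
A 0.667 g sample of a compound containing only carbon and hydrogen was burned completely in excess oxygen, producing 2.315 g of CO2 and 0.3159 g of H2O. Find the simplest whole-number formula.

C3H2

mol C = 2.315 / 44.01 = 0.05260; mass C = 0.05260 × 12.01 = 0.6317 g
mol H = 2 × (0.3159 / 18.02) = 0.03506; mass H = 0.03506 × 1.008 = 0.03534 g
Ratios (÷ 0.03506): C 1.500, H 1.000
Scaling by 2: C 3.00, H 2.00 → C3H2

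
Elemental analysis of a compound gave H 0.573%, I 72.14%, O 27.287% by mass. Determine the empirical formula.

Assume 100 g: 0.573 g H, 72.14 g I, 27.287 g O.
n(H) = 0.573/1.008 = 0.5685, n(I) = 72.14/126.90 = 0.5685, n(O) = 27.287/16.00 = 1.705
Divide by the smallest (0.5685 mol H): H 1.000, I 1.000, O 3.000
Ratio ≈ 1:1:3, so the empirical formula is HIO3

HIO3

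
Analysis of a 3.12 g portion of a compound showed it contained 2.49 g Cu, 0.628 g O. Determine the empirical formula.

CuO

n(Cu) = 2.49/63.55 = 0.03918, n(O) = 0.628/16.00 = 0.03925
Divide by the smallest (0.03918 mol Cu): Cu 1.000, O 1.002
→ CuO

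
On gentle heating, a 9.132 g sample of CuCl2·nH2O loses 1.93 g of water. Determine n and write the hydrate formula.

CuCl2·2H2O

Mass of anhydrous CuCl2 = 9.132 − 1.93 = 7.202 g
mol H2O = 1.93 / 18.02 = 0.1071
Molar mass of CuCl2 = 134.45 g/mol → mol CuCl2 = 7.202 / 134.45 = 0.05357
n = 0.1071 / 0.05357 = 2.00 ≈ 2 → CuCl2·2H2O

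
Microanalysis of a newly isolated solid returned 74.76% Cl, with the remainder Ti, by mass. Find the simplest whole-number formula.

Assume 100 g: 74.76 g Cl, 25.24 g Ti.
Cl: 74.76 g ÷ 35.45 g/mol = 2.109 mol
Ti: 25.24 g ÷ 47.87 g/mol = 0.5273 mol
Smallest is Ti at 0.5273 mol; normalising gives Cl 4.000, Ti 1.000
≈ 4:1 → Cl4Ti

Cl4Ti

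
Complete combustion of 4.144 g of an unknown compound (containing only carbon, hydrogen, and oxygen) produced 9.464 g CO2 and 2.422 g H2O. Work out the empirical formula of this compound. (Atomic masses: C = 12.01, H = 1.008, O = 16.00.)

mol C = 9.464 / 44.01 = 0.2150; mass C = 0.2150 × 12.01 = 2.583 g
mol H = 2 × (2.422 / 18.02) = 0.2688; mass H = 0.2688 × 1.008 = 0.2710 g
mass O = 4.144 − (2.854) = 1.290 g → mol O = 0.08065
Ratios (÷ 0.08065): C 2.666, H 3.333, O 1.000
×3: C 8.00, H 10.00, O 3.00 → C8H10O3

C8H10O3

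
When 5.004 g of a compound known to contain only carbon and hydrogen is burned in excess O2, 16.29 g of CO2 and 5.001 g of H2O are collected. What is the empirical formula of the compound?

mol C = 16.29 / 44.01 = 0.3701; mass C = 0.3701 × 12.01 = 4.445 g
mol H = 2 × (5.001 / 18.02) = 0.5550; mass H = 0.5550 × 1.008 = 0.5595 g
Divide by the smallest (0.3701 mol C): C 1.000, H 1.500
Scaling by 2: C 2.00, H 3.00 → C2H3

C2H3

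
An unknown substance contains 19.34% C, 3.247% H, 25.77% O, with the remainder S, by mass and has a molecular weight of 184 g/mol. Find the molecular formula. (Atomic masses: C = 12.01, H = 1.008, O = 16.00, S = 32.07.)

C3H6O3S3

Assume 100 g: 19.34 g C, 3.247 g H, 25.77 g O, 51.643 g S.
C: 19.34 g ÷ 12.01 g/mol = 1.61 mol
H: 3.247 g ÷ 1.008 g/mol = 3.221 mol
O: 25.77 g ÷ 16.00 g/mol = 1.611 mol
S: 51.643 g ÷ 32.07 g/mol = 1.61 mol
Smallest is S at 1.61 mol; normalising gives C 1.000, H 2.000, O 1.000, S 1.000
→ CH2OS
Empirical-formula mass = 62.10 g/mol
n = 184 / 62.10 = 2.96 ≈ 3
Molecular formula = (CH2OS)×3 = C3H6O3S3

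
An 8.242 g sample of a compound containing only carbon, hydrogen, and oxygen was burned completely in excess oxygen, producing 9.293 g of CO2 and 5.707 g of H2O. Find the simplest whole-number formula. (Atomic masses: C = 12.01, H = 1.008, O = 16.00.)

C2H6O3

mol C = 9.293 / 44.01 = 0.2112; mass C = 0.2112 × 12.01 = 2.536 g
mol H = 2 × (5.707 / 18.02) = 0.6334; mass H = 0.6334 × 1.008 = 0.6385 g
mass O = 8.242 − (3.174) = 5.068 g → mol O = 0.3167
Divide by the smallest (0.2112 mol C): C 1.000, H 3.000, O 1.500
Multiply by 2: C 2.00, H 6.00, O 3.00 → C2H6O3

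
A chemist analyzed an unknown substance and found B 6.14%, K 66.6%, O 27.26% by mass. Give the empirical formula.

Assume 100 g: 6.14 g B, 66.6 g K, 27.26 g O.
n(B) = 6.14/10.81 = 0.568, n(K) = 66.6/39.10 = 1.703, n(O) = 27.26/16.00 = 1.704
Smallest is B at 0.568 mol; normalising gives B 1.000, K 2.999, O 3.000
→ BK3O3

BK3O3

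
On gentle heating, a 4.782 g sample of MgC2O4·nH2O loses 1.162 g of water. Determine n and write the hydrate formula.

MgC2O4·2H2O

Mass of anhydrous MgC2O4 = 4.782 − 1.162 = 3.62 g
mol H2O = 1.162 / 18.02 = 0.06448
Molar mass of MgC2O4 = 112.33 g/mol → mol MgC2O4 = 3.62 / 112.33 = 0.03223
n = 0.06448 / 0.03223 = 2.00 ≈ 2 → MgC2O4·2H2O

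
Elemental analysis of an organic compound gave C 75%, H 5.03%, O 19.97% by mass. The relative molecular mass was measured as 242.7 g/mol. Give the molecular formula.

C15H12O3

Assume 100 g: 75 g C, 5.03 g H, 19.97 g O.
Moles — C: 75 / 12.01 = 6.245 mol; H: 5.03 / 1.008 = 4.99 mol; O: 19.97 / 16.00 = 1.248 mol
Ratios (÷ 1.248): C 5.003, H 3.998, O 1.000
→ C5H4O
Empirical-formula mass = 80.08 g/mol
n = 242.7 / 80.08 = 3.03 ≈ 3
Molecular formula = (C5H4O)×3 = C15H12O3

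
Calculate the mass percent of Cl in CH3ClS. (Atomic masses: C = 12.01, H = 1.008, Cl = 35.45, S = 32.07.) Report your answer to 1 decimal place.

42.9%

Molar mass = 1(12.01) + 3(1.008) + 1(35.45) + 1(32.07) = 82.554 g/mol
Mass of Cl per mole = 1 × 35.45 = 35.450 g
% Cl = 35.450 / 82.554 × 100 = 42.9%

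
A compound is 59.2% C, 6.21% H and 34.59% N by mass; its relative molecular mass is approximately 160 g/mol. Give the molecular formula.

Assume 100 g: 59.2 g C, 6.21 g H, 34.59 g N.
n(C) = 59.2/12.01 = 4.929, n(H) = 6.21/1.008 = 6.161, n(N) = 34.59/14.01 = 2.469
Divide by the smallest (2.469 mol N): C 1.996, H 2.495, N 1.000
Multiply by 2: C 3.99, H 4.99, N 2.00 → C4H5N2
Empirical-formula mass = 81.10 g/mol
n = 160 / 81.10 = 1.97 ≈ 2
Molecular formula = (C4H5N2)×2 = C8H10N4

C8H10N4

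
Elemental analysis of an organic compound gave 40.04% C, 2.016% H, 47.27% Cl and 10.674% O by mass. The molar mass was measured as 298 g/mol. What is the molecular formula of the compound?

C10H6Cl4O2

Assume 100 g: 40.04 g C, 2.016 g H, 47.27 g Cl, 10.674 g O.
C: 40.04 g ÷ 12.01 g/mol = 3.334 mol
H: 2.016 g ÷ 1.008 g/mol = 2 mol
Cl: 47.27 g ÷ 35.45 g/mol = 1.333 mol
O: 10.674 g ÷ 16.00 g/mol = 0.6671 mol
Divide by the smallest (0.6671 mol O): C 4.997, H 2.998, Cl 1.999, O 1.000
≈ 5:3:2:1 → C5H3Cl2O
Empirical-formula mass = 149.97 g/mol
n = 298 / 149.97 = 1.99 ≈ 2
Molecular formula = (C5H3Cl2O)×2 = C10H6Cl4O2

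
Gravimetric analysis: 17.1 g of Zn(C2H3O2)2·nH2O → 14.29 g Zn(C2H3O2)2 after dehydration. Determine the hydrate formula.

Zn(C2H3O2)2·2H2O

Mass of water lost = 17.1 − 14.29 = 2.81 g → 2.81 / 18.02 = 0.1559 mol H2O
Molar mass of Zn(C2H3O2)2 = 183.47 g/mol → mol Zn(C2H3O2)2 = 14.29 / 183.47 = 0.07789
n = 0.1559 / 0.07789 = 2.00 ≈ 2 → Zn(C2H3O2)2·2H2O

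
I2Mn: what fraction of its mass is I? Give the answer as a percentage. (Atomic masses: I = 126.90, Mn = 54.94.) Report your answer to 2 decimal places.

82.21%

Molar mass = 2(126.90) + 1(54.94) = 308.740 g/mol
Mass of I per mole = 2 × 126.90 = 253.800 g
% I = 253.800 / 308.740 × 100 = 82.21%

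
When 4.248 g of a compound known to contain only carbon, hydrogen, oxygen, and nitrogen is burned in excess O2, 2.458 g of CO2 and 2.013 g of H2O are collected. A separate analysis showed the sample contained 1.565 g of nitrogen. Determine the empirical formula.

mol C = 2.458 / 44.01 = 0.05585; mass C = 0.05585 × 12.01 = 0.6708 g
mol H = 2 × (2.013 / 18.02) = 0.2234; mass H = 0.2234 × 1.008 = 0.2252 g
mol N = 1.565 / 14.01 = 0.1117
mass O = 4.248 − (2.461) = 1.787 g → mol O = 0.1117
Divide by the smallest (0.05585 mol C): C 1.000, H 4.000, N 2.000, O 2.000
→ CH4N2O2

CH4N2O2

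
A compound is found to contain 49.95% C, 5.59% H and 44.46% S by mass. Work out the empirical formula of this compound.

Assume 100 g: 49.95 g C, 5.59 g H, 44.46 g S.
n(C) = 49.95/12.01 = 4.159, n(H) = 5.59/1.008 = 5.546, n(S) = 44.46/32.07 = 1.386
Smallest is S at 1.386 mol; normalising gives C 3.000, H 4.000, S 1.000
Ratio ≈ 3:4:1, so the empirical formula is C3H4S

C3H4S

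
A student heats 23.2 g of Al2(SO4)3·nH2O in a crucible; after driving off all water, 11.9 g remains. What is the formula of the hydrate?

Al2(SO4)3·18H2O

Mass of water lost = 23.2 − 11.9 = 11.3 g → 11.3 / 18.02 = 0.6271 mol H2O
Molar mass of Al2(SO4)3 = 342.17 g/mol → mol Al2(SO4)3 = 11.9 / 342.17 = 0.03478
n = 0.6271 / 0.03478 = 18.03 ≈ 18 → Al2(SO4)3·18H2O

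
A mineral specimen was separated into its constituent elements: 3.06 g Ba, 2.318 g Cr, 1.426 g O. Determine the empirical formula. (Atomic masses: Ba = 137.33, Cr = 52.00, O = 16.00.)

n(Ba) = 3.06/137.33 = 0.02228, n(Cr) = 2.318/52.00 = 0.04458, n(O) = 1.426/16.00 = 0.08912
Ratios (÷ 0.02228): Ba 1.000, Cr 2.001, O 4.000
≈ 1:2:4 → BaCr2O4

BaCr2O4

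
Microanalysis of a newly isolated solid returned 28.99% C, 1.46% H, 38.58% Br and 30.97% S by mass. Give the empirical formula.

C5H3BrS2

Assume 100 g: 28.99 g C, 1.46 g H, 38.58 g Br, 30.97 g S.
n(C) = 28.99/12.01 = 2.414, n(H) = 1.46/1.008 = 1.448, n(Br) = 38.58/79.90 = 0.4829, n(S) = 30.97/32.07 = 0.9657
Ratios (÷ 0.4829): C 4.999, H 3.000, Br 1.000, S 2.000
≈ 5:3:1:2 → C5H3BrS2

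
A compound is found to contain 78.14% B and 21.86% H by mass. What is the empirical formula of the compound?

Assume 100 g: 78.14 g B, 21.86 g H.
n(B) = 78.14/10.81 = 7.228, n(H) = 21.86/1.008 = 21.69
Divide by the smallest (7.228 mol B): B 1.000, H 3.000
Ratio ≈ 1:3, so the empirical formula is BH3

BH3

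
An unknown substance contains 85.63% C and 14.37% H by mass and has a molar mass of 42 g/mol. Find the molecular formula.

Assume 100 g: 85.63 g C, 14.37 g H.
n(C) = 85.63/12.01 = 7.13, n(H) = 14.37/1.008 = 14.26
Ratios (÷ 7.13): C 1.000, H 1.999
≈ 1:2 → CH2
Empirical-formula mass = 14.03 g/mol
n = 42 / 14.03 = 2.99 ≈ 3
Molecular formula = (CH2)×3 = C3H6

C3H6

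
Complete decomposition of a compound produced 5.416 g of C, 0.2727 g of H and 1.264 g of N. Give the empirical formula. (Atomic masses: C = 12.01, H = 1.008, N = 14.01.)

C: 5.416 g ÷ 12.01 g/mol = 0.451 mol
H: 0.2727 g ÷ 1.008 g/mol = 0.2705 mol
N: 1.264 g ÷ 14.01 g/mol = 0.09022 mol
Smallest is N at 0.09022 mol; normalising gives C 4.998, H 2.999, N 1.000
≈ 5:3:1 → C5H3N

C5H3N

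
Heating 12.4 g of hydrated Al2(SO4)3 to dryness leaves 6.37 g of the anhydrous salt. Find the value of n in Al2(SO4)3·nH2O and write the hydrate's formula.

Al2(SO4)3·18H2O

Mass of water lost = 12.4 − 6.37 = 6.03 g → 6.03 / 18.02 = 0.3346 mol H2O
Molar mass of Al2(SO4)3 = 342.17 g/mol → mol Al2(SO4)3 = 6.37 / 342.17 = 0.01862
n = 0.3346 / 0.01862 = 17.97 ≈ 18 → Al2(SO4)3·18H2O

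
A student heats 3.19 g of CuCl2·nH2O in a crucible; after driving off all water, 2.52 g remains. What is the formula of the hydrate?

Mass of water lost = 3.19 − 2.52 = 0.67 g → 0.67 / 18.02 = 0.03718 mol H2O
Molar mass of CuCl2 = 134.45 g/mol → mol CuCl2 = 2.52 / 134.45 = 0.01874
n = 0.03718 / 0.01874 = 1.98 ≈ 2 → CuCl2·2H2O

CuCl2·2H2O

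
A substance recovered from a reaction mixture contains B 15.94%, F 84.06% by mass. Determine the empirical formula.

Assume 100 g: 15.94 g B, 84.06 g F.
B: 15.94 g ÷ 10.81 g/mol = 1.475 mol
F: 84.06 g ÷ 19.00 g/mol = 4.424 mol
Divide by the smallest (1.475 mol B): B 1.000, F 3.000
Ratio ≈ 1:3, so the empirical formula is BF3

BF3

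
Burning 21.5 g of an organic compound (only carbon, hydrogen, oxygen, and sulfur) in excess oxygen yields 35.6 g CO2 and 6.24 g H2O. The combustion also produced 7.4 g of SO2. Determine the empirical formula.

mol C = 35.6 / 44.01 = 0.8089; mass C = 0.8089 × 12.01 = 9.715 g
mol H = 2 × (6.24 / 18.02) = 0.6926; mass H = 0.6926 × 1.008 = 0.6981 g
mol S = 7.4 / 64.07 = 0.1155; mass S = 3.704 g
mass O = 21.5 − (14.12) = 7.383 g → mol O = 0.4614
Smallest is S at 0.1155 mol; normalising gives C 7.004, H 5.996, O 3.995, S 1.000
Ratio ≈ 7:6:4:1, so the empirical formula is C7H6O4S

C7H6O4S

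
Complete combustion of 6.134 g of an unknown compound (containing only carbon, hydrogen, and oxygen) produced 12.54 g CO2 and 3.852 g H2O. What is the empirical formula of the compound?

C2H3O

mol C = 12.54 / 44.01 = 0.2849; mass C = 0.2849 × 12.01 = 3.422 g
mol H = 2 × (3.852 / 18.02) = 0.4275; mass H = 0.4275 × 1.008 = 0.4309 g
mass O = 6.134 − (3.853) = 2.281 g → mol O = 0.1426
Divide by the smallest (0.1426 mol O): C 1.999, H 2.999, O 1.000
→ C2H3O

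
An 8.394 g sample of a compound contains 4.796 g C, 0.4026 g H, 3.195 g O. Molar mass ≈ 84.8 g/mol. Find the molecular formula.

Moles — C: 4.796 / 12.01 = 0.3993 mol; H: 0.4026 / 1.008 = 0.3994 mol; O: 3.195 / 16.00 = 0.1997 mol
Ratios (÷ 0.1997): C 2.000, H 2.000, O 1.000
Ratio ≈ 2:2:1, so the empirical formula is C2H2O
Empirical-formula mass = 42.04 g/mol
n = 84.8 / 42.04 = 2.02 ≈ 2
Molecular formula = (C2H2O)×2 = C4H4O2

C4H4O2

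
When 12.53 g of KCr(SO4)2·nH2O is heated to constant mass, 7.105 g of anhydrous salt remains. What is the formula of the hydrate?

Mass of water lost = 12.53 − 7.105 = 5.425 g → 5.425 / 18.02 = 0.3011 mol H2O
Molar mass of KCr(SO4)2 = 283.24 g/mol → mol KCr(SO4)2 = 7.105 / 283.24 = 0.02508
n = 0.3011 / 0.02508 = 12.00 ≈ 12 → KCr(SO4)2·12H2O

KCr(SO4)2·12H2O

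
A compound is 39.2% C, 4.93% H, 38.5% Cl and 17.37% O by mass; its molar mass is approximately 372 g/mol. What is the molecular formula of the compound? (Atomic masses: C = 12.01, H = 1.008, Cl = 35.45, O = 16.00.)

C12H18Cl4O4

Assume 100 g: 39.2 g C, 4.93 g H, 38.5 g Cl, 17.37 g O.
n(C) = 39.2/12.01 = 3.264, n(H) = 4.93/1.008 = 4.891, n(Cl) = 38.5/35.45 = 1.086, n(O) = 17.37/16.00 = 1.086
Ratios (÷ 1.086): C 3.007, H 4.505, Cl 1.000, O 1.000
Multiply by 2: C 6.01, H 9.01, Cl 2.00, O 2.00 → C6H9Cl2O2
Empirical-formula mass = 184.03 g/mol
n = 372 / 184.03 = 2.02 ≈ 2
Molecular formula = (C6H9Cl2O2)×2 = C12H18Cl4O4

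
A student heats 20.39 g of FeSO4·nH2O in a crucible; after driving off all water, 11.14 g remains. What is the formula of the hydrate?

Mass of water lost = 20.39 − 11.14 = 9.25 g → 9.25 / 18.02 = 0.5133 mol H2O
Molar mass of FeSO4 = 151.92 g/mol → mol FeSO4 = 11.14 / 151.92 = 0.07333
n = 0.5133 / 0.07333 = 7.00 ≈ 7 → FeSO4·7H2O

FeSO4·7H2O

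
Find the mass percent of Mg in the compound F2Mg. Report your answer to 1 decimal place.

Molar mass = 2(19.00) + 1(24.31) = 62.310 g/mol
Mass of Mg per mole = 1 × 24.31 = 24.310 g
% Mg = 24.310 / 62.310 × 100 = 39.0%

39.0%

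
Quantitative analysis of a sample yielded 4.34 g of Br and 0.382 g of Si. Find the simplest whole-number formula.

Br4Si

n(Br) = 4.34/79.90 = 0.05432, n(Si) = 0.382/28.09 = 0.0136
Divide by the smallest (0.0136 mol Si): Br 3.994, Si 1.000
→ Br4Si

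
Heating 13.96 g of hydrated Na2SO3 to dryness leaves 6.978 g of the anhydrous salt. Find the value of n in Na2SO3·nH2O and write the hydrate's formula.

Na2SO3·7H2O

Mass of water lost = 13.96 − 6.978 = 6.982 g → 6.982 / 18.02 = 0.3875 mol H2O
Molar mass of Na2SO3 = 126.05 g/mol → mol Na2SO3 = 6.978 / 126.05 = 0.05536
n = 0.3875 / 0.05536 = 7.00 ≈ 7 → Na2SO3·7H2O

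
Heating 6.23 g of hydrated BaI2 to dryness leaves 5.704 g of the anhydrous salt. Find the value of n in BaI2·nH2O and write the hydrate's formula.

BaI2·2H2O

Mass of water lost = 6.23 − 5.704 = 0.526 g → 0.526 / 18.02 = 0.02919 mol H2O
Molar mass of BaI2 = 391.13 g/mol → mol BaI2 = 5.704 / 391.13 = 0.01458
n = 0.02919 / 0.01458 = 2.00 ≈ 2 → BaI2·2H2O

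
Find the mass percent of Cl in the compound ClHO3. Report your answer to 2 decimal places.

41.97%

Molar mass = 1(35.45) + 1(1.008) + 3(16.00) = 84.458 g/mol
Mass of Cl per mole = 1 × 35.45 = 35.450 g
% Cl = 35.450 / 84.458 × 100 = 41.97%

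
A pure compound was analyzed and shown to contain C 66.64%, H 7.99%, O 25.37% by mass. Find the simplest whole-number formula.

Assume 100 g: 66.64 g C, 7.99 g H, 25.37 g O.
n(C) = 66.64/12.01 = 5.549, n(H) = 7.99/1.008 = 7.927, n(O) = 25.37/16.00 = 1.586
Ratios (÷ 1.586): C 3.499, H 4.999, O 1.000
Scaling by 2: C 7.00, H 10.00, O 2.00 → C7H10O2

C7H10O2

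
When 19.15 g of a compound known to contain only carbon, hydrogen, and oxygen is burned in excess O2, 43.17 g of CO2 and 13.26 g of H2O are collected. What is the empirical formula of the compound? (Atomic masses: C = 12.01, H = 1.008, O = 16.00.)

C8H12O3

mol C = 43.17 / 44.01 = 0.9809; mass C = 0.9809 × 12.01 = 11.78 g
mol H = 2 × (13.26 / 18.02) = 1.472; mass H = 1.472 × 1.008 = 1.483 g
mass O = 19.15 − (13.26) = 5.886 g → mol O = 0.3679
Ratios (÷ 0.3679): C 2.667, H 4.001, O 1.000
Multiply by 3: C 8.00, H 12.00, O 3.00 → C8H12O3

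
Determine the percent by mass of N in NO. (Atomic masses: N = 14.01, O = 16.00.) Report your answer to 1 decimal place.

Molar mass = 1(14.01) + 1(16.00) = 30.010 g/mol
Mass of N per mole = 1 × 14.01 = 14.010 g
% N = 14.010 / 30.010 × 100 = 46.7%

46.7%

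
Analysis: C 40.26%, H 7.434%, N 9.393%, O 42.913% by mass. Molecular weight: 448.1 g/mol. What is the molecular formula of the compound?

Assume 100 g: 40.26 g C, 7.434 g H, 9.393 g N, 42.913 g O.
n(C) = 40.26/12.01 = 3.352, n(H) = 7.434/1.008 = 7.375, n(N) = 9.393/14.01 = 0.6704, n(O) = 42.913/16.00 = 2.682
Ratios (÷ 0.6704): C 5.000, H 11.000, N 1.000, O 4.000
≈ 5:11:1:4 → C5H11NO4
Empirical-formula mass = 149.15 g/mol
n = 448.1 / 149.15 = 3.00 ≈ 3
Molecular formula = (C5H11NO4)×3 = C15H33N3O12

C15H33N3O12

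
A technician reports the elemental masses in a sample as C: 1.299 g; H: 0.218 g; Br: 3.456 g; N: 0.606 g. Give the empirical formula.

C5H10Br2N2

n(C) = 1.299/12.01 = 0.1082, n(H) = 0.218/1.008 = 0.2163, n(Br) = 3.456/79.90 = 0.04325, n(N) = 0.606/14.01 = 0.04325
Ratios (÷ 0.04325): C 2.501, H 5.000, Br 1.000, N 1.000
×2: C 5.00, H 10.00, Br 2.00, N 2.00 → C5H10Br2N2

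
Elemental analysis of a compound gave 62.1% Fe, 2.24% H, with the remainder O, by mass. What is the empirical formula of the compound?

Assume 100 g: 62.1 g Fe, 2.24 g H, 35.66 g O.
Moles — Fe: 62.1 / 55.85 = 1.112 mol; H: 2.24 / 1.008 = 2.222 mol; O: 35.66 / 16.00 = 2.229 mol
Divide by the smallest (1.112 mol Fe): Fe 1.000, H 1.999, O 2.004
Ratio ≈ 1:2:2, so the empirical formula is FeH2O2

FeH2O2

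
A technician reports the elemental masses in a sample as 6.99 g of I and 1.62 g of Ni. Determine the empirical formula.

Moles — I: 6.99 / 126.90 = 0.05508 mol; Ni: 1.62 / 58.69 = 0.0276 mol
Ratios (÷ 0.0276): I 1.996, Ni 1.000
→ I2Ni

I2Ni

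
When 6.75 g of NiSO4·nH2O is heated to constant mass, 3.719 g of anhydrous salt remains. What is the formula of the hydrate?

NiSO4·7H2O

Mass of water lost = 6.75 − 3.719 = 3.031 g → 3.031 / 18.02 = 0.1682 mol H2O
Molar mass of NiSO4 = 154.76 g/mol → mol NiSO4 = 3.719 / 154.76 = 0.02403
n = 0.1682 / 0.02403 = 7.00 ≈ 7 → NiSO4·7H2O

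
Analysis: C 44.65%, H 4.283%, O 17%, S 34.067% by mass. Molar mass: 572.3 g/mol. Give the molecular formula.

Assume 100 g: 44.65 g C, 4.283 g H, 17 g O, 34.067 g S.
C: 44.65 g ÷ 12.01 g/mol = 3.718 mol
H: 4.283 g ÷ 1.008 g/mol = 4.249 mol
O: 17 g ÷ 16.00 g/mol = 1.062 mol
S: 34.067 g ÷ 32.07 g/mol = 1.062 mol
Ratios (÷ 1.062): C 3.500, H 4.000, O 1.000, S 1.000
×2: C 7.00, H 8.00, O 2.00, S 2.00 → C7H8O2S2
Empirical-formula mass = 188.27 g/mol
n = 572.3 / 188.27 = 3.04 ≈ 3
Molecular formula = (C7H8O2S2)×3 = C21H24O6S6

C21H24O6S6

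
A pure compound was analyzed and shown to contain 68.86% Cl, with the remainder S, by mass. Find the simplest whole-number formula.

Cl2S

Assume 100 g: 68.86 g Cl, 31.14 g S.
Cl: 68.86 g ÷ 35.45 g/mol = 1.942 mol
S: 31.14 g ÷ 32.07 g/mol = 0.971 mol
Ratios (÷ 0.971): Cl 2.000, S 1.000
Ratio ≈ 2:1, so the empirical formula is Cl2S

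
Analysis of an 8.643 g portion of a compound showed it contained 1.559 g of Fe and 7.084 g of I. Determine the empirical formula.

n(Fe) = 1.559/55.85 = 0.02791, n(I) = 7.084/126.90 = 0.05582
Smallest is Fe at 0.02791 mol; normalising gives Fe 1.000, I 2.000
Ratio ≈ 1:2, so the empirical formula is FeI2

FeI2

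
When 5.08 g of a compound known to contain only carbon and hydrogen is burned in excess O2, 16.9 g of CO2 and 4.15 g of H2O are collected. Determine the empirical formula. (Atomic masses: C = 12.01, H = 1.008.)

mol C = 16.9 / 44.01 = 0.3840; mass C = 0.3840 × 12.01 = 4.612 g
mol H = 2 × (4.15 / 18.02) = 0.4606; mass H = 0.4606 × 1.008 = 0.4643 g
Smallest is C at 0.384 mol; normalising gives C 1.000, H 1.199
Scaling by 5: C 5.00, H 6.00 → C5H6

C5H6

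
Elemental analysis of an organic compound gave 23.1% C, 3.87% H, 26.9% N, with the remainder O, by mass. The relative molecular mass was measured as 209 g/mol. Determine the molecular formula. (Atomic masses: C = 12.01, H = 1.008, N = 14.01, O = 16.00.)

Assume 100 g: 23.1 g C, 3.87 g H, 26.9 g N, 46.13 g O.
n(C) = 23.1/12.01 = 1.923, n(H) = 3.87/1.008 = 3.839, n(N) = 26.9/14.01 = 1.92, n(O) = 46.13/16.00 = 2.883
Smallest is N at 1.92 mol; normalising gives C 1.002, H 2.000, N 1.000, O 1.502
×2: C 2.00, H 4.00, N 2.00, O 3.00 → C2H4N2O3
Empirical-formula mass = 104.07 g/mol
n = 209 / 104.07 = 2.01 ≈ 2
Molecular formula = (C2H4N2O3)×2 = C4H8N4O6

C4H8N4O6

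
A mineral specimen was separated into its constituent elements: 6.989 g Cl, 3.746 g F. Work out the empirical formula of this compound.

ClF

n(Cl) = 6.989/35.45 = 0.1972, n(F) = 3.746/19.00 = 0.1972
Smallest is Cl at 0.1972 mol; normalising gives Cl 1.000, F 1.000
≈ 1:1 → ClF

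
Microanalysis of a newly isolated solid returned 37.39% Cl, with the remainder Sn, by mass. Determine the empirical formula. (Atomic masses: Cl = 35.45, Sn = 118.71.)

Cl2Sn

Assume 100 g: 37.39 g Cl, 62.61 g Sn.
Cl: 37.39 g ÷ 35.45 g/mol = 1.055 mol
Sn: 62.61 g ÷ 118.71 g/mol = 0.5274 mol
Ratios (÷ 0.5274): Cl 2.000, Sn 1.000
→ Cl2Sn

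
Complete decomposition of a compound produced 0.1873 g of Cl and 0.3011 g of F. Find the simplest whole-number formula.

ClF3

n(Cl) = 0.1873/35.45 = 0.005283, n(F) = 0.3011/19.00 = 0.01585
Smallest is Cl at 0.005283 mol; normalising gives Cl 1.000, F 2.999
→ ClF3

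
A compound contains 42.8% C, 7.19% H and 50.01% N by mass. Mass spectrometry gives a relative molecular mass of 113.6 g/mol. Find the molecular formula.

C4H8N4

Assume 100 g: 42.8 g C, 7.19 g H, 50.01 g N.
C: 42.8 g ÷ 12.01 g/mol = 3.564 mol
H: 7.19 g ÷ 1.008 g/mol = 7.133 mol
N: 50.01 g ÷ 14.01 g/mol = 3.57 mol
Ratios (÷ 3.564): C 1.000, H 2.002, N 1.002
Ratio ≈ 1:2:1, so the empirical formula is CH2N
Empirical-formula mass = 28.04 g/mol
n = 113.6 / 28.04 = 4.05 ≈ 4
Molecular formula = (CH2N)×4 = C4H8N4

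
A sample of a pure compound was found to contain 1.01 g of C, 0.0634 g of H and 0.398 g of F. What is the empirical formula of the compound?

C: 1.01 g ÷ 12.01 g/mol = 0.0841 mol
H: 0.0634 g ÷ 1.008 g/mol = 0.0629 mol
F: 0.398 g ÷ 19.00 g/mol = 0.02095 mol
Smallest is F at 0.02095 mol; normalising gives C 4.015, H 3.003, F 1.000
≈ 4:3:1 → C4H3F

C4H3F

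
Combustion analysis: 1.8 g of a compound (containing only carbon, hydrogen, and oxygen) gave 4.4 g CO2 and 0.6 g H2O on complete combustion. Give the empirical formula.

mol C = 4.4 / 44.01 = 0.09998; mass C = 0.09998 × 12.01 = 1.201 g
mol H = 2 × (0.6 / 18.02) = 0.06659; mass H = 0.06659 × 1.008 = 0.06713 g
mass O = 1.8 − (1.268) = 0.5321 g → mol O = 0.03326
Ratios (÷ 0.03326): C 3.006, H 2.002, O 1.000
Ratio ≈ 3:2:1, so the empirical formula is C3H2O

C3H2O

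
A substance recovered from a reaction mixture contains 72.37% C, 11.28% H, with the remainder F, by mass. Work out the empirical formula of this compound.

C7H13F

Assume 100 g: 72.37 g C, 11.28 g H, 16.35 g F.
Moles — C: 72.37 / 12.01 = 6.026 mol; H: 11.28 / 1.008 = 11.19 mol; F: 16.35 / 19.00 = 0.8605 mol
Divide by the smallest (0.8605 mol F): C 7.002, H 13.004, F 1.000
≈ 7:13:1 → C7H13F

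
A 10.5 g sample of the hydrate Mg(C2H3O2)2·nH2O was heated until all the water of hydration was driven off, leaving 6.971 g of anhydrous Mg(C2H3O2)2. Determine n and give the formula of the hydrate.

Mass of water lost = 10.5 − 6.971 = 3.529 g → 3.529 / 18.02 = 0.1958 mol H2O
Molar mass of Mg(C2H3O2)2 = 142.40 g/mol → mol Mg(C2H3O2)2 = 6.971 / 142.40 = 0.04895
n = 0.1958 / 0.04895 = 4.00 ≈ 4 → Mg(C2H3O2)2·4H2O

Mg(C2H3O2)2·4H2O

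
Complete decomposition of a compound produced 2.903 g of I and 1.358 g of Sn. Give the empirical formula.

I: 2.903 g ÷ 126.90 g/mol = 0.02288 mol
Sn: 1.358 g ÷ 118.71 g/mol = 0.01144 mol
Divide by the smallest (0.01144 mol Sn): I 2.000, Sn 1.000
Ratio ≈ 2:1, so the empirical formula is I2Sn

I2Sn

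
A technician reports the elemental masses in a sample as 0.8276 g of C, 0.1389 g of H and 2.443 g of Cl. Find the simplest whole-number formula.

C: 0.8276 g ÷ 12.01 g/mol = 0.06891 mol
H: 0.1389 g ÷ 1.008 g/mol = 0.1378 mol
Cl: 2.443 g ÷ 35.45 g/mol = 0.06891 mol
Ratios (÷ 0.06891): C 1.000, H 2.000, Cl 1.000
Ratio ≈ 1:2:1, so the empirical formula is CH2Cl

CH2Cl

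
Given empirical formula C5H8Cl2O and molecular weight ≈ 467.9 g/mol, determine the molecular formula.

Empirical-formula mass = 155.01 g/mol
n = 467.9 / 155.01 = 3.02 ≈ 3
Molecular formula = (C5H8Cl2O)3 = C15H24Cl6O3

C15H24Cl6O3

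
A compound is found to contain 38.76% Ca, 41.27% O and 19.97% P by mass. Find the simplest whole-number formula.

Ca3O8P2

Assume 100 g: 38.76 g Ca, 41.27 g O, 19.97 g P.
Ca: 38.76 g ÷ 40.08 g/mol = 0.9671 mol
O: 41.27 g ÷ 16.00 g/mol = 2.579 mol
P: 19.97 g ÷ 30.97 g/mol = 0.6448 mol
Smallest is P at 0.6448 mol; normalising gives Ca 1.500, O 4.000, P 1.000
Scaling by 2: Ca 3.00, O 8.00, P 2.00 → Ca3O8P2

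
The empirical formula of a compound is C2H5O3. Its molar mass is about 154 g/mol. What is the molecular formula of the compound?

Empirical-formula mass = 77.06 g/mol
n = 154 / 77.06 = 2.00 ≈ 2
Molecular formula = (C2H5O3)2 = C4H10O6

C4H10O6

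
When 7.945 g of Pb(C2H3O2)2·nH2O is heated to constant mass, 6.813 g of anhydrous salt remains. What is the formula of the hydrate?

Mass of water lost = 7.945 − 6.813 = 1.132 g → 1.132 / 18.02 = 0.06282 mol H2O
Molar mass of Pb(C2H3O2)2 = 325.29 g/mol → mol Pb(C2H3O2)2 = 6.813 / 325.29 = 0.02094
n = 0.06282 / 0.02094 = 3.00 ≈ 3 → Pb(C2H3O2)2·3H2O

Pb(C2H3O2)2·3H2O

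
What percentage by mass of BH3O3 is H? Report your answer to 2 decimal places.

Molar mass = 1(10.81) + 3(1.008) + 3(16.00) = 61.834 g/mol
Mass of H per mole = 3 × 1.008 = 3.024 g
% H = 3.024 / 61.834 × 100 = 4.89%

4.89%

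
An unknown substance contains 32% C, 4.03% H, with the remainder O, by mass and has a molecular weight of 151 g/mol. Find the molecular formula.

Assume 100 g: 32 g C, 4.03 g H, 63.97 g O.
Moles — C: 32 / 12.01 = 2.664 mol; H: 4.03 / 1.008 = 3.998 mol; O: 63.97 / 16.00 = 3.998 mol
Ratios (÷ 2.664): C 1.000, H 1.501, O 1.501
×2: C 2.00, H 3.00, O 3.00 → C2H3O3
Empirical-formula mass = 75.04 g/mol
n = 151 / 75.04 = 2.01 ≈ 2
Molecular formula = (C2H3O3)×2 = C4H6O6

C4H6O6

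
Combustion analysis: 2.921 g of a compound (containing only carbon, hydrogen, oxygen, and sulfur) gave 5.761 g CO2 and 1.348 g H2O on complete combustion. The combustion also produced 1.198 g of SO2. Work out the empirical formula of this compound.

mol C = 5.761 / 44.01 = 0.1309; mass C = 0.1309 × 12.01 = 1.572 g
mol H = 2 × (1.348 / 18.02) = 0.1496; mass H = 0.1496 × 1.008 = 0.1508 g
mol S = 1.198 / 64.07 = 0.01870; mass S = 0.5997 g
mass O = 2.921 − (2.323) = 0.5984 g → mol O = 0.03740
Divide by the smallest (0.0187 mol S): C 7.001, H 8.001, O 2.000, S 1.000
≈ 7:8:2:1 → C7H8O2S

C7H8O2S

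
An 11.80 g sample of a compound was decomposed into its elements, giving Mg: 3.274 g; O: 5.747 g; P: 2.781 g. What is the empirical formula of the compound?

n(Mg) = 3.274/24.31 = 0.1347, n(O) = 5.747/16.00 = 0.3592, n(P) = 2.781/30.97 = 0.0898
Divide by the smallest (0.0898 mol P): Mg 1.500, O 4.000, P 1.000
Multiply by 2: Mg 3.00, O 8.00, P 2.00 → Mg3O8P2

Mg3O8P2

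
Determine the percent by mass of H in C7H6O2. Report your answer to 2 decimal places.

4.95%

Molar mass = 7(12.01) + 6(1.008) + 2(16.00) = 122.118 g/mol
Mass of H per mole = 6 × 1.008 = 6.048 g
% H = 6.048 / 122.118 × 100 = 4.95%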